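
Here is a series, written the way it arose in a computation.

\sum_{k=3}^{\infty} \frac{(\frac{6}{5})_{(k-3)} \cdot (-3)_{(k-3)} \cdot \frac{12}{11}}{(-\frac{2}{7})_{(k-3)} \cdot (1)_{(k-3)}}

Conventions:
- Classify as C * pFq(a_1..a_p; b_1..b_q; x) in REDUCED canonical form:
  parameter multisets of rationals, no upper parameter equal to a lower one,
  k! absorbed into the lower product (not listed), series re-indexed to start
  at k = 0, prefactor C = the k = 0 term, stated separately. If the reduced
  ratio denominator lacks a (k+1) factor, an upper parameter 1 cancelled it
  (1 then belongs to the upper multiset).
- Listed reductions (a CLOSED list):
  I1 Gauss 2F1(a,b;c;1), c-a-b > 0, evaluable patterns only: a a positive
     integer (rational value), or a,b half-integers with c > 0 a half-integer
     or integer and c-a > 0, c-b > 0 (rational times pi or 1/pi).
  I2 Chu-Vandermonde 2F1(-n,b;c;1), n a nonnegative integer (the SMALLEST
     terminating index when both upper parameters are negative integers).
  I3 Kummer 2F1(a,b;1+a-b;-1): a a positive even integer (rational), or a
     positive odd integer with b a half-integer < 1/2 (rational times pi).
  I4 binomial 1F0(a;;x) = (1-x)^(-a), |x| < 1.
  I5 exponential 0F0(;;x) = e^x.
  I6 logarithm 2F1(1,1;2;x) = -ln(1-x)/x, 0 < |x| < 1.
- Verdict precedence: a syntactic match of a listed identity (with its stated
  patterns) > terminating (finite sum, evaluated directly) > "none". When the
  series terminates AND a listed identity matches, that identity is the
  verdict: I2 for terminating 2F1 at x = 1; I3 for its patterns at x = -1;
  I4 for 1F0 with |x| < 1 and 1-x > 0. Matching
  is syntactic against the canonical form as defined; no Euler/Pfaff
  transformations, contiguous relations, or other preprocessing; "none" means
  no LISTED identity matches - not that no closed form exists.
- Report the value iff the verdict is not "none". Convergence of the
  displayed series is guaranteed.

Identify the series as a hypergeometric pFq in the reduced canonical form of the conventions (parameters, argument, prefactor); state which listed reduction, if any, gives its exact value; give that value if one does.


x = 1 here; the reduced form reads 2F1, upper {-3, \frac{6}{5}}, lower {-\frac{2}{7}}, C = \frac{12}{11}. Verdict: the Chu-Vandermonde identity I2 fires (terminating 2F1 at x = 1 with n = 3, b = 6/5, c = -\frac{2}{7}). Value: -\frac{7956}{6875}.

Key observation: t_0 being \frac{12}{11}, (1)_k (C = 12/11, x = 1) is k! itself.
Consecutive-term ratio: r(k) = 1 * (k-3) (k+\frac{6}{5}) / [(k-\frac{2}{7}) (k+1)] - rational; roots negated = parameters, x = 1, C = \frac{12}{11}.


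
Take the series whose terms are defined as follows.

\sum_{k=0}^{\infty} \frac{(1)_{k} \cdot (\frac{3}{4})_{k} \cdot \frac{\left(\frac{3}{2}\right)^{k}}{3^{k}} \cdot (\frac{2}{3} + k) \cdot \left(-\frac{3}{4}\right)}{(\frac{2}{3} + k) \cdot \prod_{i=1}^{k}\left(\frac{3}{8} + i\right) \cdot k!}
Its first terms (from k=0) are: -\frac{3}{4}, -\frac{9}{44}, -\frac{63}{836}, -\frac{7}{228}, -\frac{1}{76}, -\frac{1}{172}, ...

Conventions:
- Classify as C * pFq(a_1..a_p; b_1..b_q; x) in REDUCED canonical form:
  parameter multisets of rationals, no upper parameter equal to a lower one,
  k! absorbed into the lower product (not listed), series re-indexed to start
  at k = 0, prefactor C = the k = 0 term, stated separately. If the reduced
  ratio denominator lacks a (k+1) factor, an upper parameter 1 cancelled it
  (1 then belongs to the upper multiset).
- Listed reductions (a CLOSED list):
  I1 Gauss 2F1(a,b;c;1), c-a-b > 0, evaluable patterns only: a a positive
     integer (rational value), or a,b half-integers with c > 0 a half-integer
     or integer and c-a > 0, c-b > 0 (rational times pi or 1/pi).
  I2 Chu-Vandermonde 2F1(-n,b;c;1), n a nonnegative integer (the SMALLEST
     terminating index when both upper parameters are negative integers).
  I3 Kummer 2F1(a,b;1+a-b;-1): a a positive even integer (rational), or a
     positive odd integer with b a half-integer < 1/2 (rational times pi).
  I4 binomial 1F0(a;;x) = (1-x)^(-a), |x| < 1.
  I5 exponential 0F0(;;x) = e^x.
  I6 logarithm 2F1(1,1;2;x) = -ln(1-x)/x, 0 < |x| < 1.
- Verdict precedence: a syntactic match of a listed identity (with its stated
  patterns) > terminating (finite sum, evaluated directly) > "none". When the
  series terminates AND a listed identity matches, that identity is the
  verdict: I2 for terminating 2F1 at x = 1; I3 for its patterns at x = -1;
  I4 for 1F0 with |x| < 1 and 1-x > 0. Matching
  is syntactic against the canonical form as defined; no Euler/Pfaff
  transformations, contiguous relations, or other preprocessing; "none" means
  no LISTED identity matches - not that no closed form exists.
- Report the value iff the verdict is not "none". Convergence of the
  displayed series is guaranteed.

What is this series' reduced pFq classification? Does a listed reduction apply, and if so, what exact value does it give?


Prefactor -\frac{3}{4}, argument \frac{1}{2}: 2F1 with upper {\frac{3}{4}, 1} over lower {\frac{11}{8}}. Verdict: none. Every listed pattern misses the 2F1 form at \frac{1}{2}, upper {\frac{3}{4}, 1}.

Structural cue: with t_0 = -\frac{3}{4}, the factor k + 2/3 cancels (top and bottom), leaving C = -3/4.
Consecutive-term ratio: r(k) = \frac{1}{2} * (k+\frac{3}{4}) (k+1) / [(k+\frac{11}{8}) (k+1)] - poly over poly, x = \frac{1}{2} from leading terms; C = -\frac{3}{4} at k = 0.


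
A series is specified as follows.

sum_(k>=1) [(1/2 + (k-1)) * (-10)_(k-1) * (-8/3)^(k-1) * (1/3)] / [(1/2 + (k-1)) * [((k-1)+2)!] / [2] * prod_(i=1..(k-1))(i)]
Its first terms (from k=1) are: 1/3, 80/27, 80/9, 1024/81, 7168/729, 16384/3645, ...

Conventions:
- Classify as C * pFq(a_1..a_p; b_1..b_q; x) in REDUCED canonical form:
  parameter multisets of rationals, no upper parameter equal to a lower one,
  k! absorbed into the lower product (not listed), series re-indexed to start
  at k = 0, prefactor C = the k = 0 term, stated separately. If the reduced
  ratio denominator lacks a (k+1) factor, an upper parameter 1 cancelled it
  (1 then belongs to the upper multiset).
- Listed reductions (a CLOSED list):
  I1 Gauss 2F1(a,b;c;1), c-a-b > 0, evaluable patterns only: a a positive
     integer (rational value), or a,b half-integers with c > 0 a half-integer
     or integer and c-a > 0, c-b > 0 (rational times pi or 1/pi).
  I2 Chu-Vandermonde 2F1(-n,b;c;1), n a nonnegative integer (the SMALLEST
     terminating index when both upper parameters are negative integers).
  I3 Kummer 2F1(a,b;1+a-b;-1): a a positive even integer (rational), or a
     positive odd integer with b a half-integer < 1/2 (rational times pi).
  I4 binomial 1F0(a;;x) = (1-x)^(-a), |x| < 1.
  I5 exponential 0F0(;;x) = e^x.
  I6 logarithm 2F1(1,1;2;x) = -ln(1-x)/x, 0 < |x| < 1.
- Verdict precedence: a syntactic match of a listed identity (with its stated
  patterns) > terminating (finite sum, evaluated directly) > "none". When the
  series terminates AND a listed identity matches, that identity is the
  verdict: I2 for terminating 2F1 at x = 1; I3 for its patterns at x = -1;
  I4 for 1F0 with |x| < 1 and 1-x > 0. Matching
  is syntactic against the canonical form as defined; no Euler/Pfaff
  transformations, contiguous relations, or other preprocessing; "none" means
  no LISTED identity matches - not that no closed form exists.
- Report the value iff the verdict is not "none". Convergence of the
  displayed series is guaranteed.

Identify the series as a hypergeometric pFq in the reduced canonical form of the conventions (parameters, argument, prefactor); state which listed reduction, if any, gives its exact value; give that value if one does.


The tell: t_0 being 1/3, the product of the first k integers (C = 1/3) is k!.
Term ratio: r(k) = (-8/3) * (k-10) / [(k+3) (k+1)] - rational in k, leading ratio (-8/3); with t_0 = 1/3, classification follows.

Prefactor 1/3, argument -8/3: 1F1 with upper {-10} over lower {3}. Verdict: terminating - upper parameter -10 makes this a finite sum (last index 10), evaluated exactly. Its exact value is 3367384843607/82864937925.


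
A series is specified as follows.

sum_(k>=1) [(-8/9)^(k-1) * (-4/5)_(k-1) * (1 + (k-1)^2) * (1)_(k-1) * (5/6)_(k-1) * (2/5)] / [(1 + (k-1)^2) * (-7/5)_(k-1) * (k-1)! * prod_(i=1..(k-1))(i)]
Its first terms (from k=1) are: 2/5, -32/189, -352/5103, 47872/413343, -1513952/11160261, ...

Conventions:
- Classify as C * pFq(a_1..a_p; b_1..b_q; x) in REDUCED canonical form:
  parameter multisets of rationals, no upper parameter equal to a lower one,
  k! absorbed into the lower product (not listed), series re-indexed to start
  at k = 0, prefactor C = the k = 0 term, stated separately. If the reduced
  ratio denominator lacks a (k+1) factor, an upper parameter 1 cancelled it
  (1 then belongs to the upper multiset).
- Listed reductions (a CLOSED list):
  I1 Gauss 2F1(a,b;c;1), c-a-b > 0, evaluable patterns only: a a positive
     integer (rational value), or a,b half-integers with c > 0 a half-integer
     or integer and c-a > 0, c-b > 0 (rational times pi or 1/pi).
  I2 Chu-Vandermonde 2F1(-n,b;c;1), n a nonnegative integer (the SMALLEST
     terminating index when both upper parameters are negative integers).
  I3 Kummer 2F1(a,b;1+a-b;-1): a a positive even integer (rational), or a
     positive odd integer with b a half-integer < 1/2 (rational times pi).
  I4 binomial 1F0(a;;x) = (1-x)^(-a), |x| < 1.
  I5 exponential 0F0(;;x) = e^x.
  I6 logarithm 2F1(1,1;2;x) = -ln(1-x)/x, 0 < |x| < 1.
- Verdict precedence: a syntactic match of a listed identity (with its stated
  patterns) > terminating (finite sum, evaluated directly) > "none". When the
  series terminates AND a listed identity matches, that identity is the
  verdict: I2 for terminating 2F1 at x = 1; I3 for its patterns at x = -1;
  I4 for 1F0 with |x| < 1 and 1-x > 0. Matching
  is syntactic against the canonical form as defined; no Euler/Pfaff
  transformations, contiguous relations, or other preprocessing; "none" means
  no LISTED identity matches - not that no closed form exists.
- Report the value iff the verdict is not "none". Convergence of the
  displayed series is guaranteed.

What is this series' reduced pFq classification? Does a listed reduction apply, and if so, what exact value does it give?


Reduced: x = -8/9, 2F1, upper = {-4/5, 5/6}, lower = {-7/5}, C = 2/5. Verdict: none. No listed pattern accepts 2F1(-4/5, 5/6; -7/5; -8/9).

Key step: t_0 being 2/5, the denominator's factorial ratio (prefactor 2/5) is a lower Pochhammer.
Adjacent-term ratio: r(k) = (-8/9) * (k-4/5) (k+5/6) / [(k-7/5) (k+1)] - rational in k. x = (-8/9); t_0 = 2/5; negate the roots.


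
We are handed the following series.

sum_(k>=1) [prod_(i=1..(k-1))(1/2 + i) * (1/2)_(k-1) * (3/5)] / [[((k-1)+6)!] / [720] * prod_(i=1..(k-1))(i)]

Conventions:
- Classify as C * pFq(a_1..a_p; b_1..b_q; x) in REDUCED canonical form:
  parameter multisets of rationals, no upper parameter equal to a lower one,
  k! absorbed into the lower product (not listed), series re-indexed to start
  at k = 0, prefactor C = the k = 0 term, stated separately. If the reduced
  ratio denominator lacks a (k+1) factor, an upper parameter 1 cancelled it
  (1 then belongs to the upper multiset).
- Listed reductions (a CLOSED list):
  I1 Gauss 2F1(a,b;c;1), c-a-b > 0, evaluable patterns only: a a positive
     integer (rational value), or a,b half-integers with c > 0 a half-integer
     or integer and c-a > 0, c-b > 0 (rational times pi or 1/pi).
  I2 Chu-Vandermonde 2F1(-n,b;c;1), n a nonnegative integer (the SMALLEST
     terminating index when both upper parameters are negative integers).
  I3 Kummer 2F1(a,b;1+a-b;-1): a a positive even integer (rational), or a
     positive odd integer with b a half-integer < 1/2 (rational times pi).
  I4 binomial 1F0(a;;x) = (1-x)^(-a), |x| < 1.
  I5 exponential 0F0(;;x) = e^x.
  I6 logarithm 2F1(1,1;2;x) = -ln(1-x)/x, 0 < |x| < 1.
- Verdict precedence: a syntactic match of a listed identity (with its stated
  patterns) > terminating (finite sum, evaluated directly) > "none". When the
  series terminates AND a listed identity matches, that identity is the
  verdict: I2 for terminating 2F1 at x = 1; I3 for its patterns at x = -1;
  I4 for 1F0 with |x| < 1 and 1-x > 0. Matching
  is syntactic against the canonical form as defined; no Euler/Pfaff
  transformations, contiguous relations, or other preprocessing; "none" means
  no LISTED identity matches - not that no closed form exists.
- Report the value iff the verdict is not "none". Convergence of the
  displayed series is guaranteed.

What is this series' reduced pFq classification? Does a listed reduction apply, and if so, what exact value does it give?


Reduced: x = 1, 2F1, upper = {1/2, 3/2}, lower = {7}, C = 3/5. Verdict: the half-integer Gauss pattern (I1) applies (x = 1; upper {1/2, 3/2} half-integers, c = 7 in the evaluable pattern). Hence: (262144/121275) / pi.

First insight: with t_0 = 3/5, the product of the first k integers (prefactor 3/5) is k!.
Ratio: r(k) = 1 * (k+1/2) (k+3/2) / [(k+7) (k+1)] - rational in k. x = 1; t_0 = 3/5; negate the roots.


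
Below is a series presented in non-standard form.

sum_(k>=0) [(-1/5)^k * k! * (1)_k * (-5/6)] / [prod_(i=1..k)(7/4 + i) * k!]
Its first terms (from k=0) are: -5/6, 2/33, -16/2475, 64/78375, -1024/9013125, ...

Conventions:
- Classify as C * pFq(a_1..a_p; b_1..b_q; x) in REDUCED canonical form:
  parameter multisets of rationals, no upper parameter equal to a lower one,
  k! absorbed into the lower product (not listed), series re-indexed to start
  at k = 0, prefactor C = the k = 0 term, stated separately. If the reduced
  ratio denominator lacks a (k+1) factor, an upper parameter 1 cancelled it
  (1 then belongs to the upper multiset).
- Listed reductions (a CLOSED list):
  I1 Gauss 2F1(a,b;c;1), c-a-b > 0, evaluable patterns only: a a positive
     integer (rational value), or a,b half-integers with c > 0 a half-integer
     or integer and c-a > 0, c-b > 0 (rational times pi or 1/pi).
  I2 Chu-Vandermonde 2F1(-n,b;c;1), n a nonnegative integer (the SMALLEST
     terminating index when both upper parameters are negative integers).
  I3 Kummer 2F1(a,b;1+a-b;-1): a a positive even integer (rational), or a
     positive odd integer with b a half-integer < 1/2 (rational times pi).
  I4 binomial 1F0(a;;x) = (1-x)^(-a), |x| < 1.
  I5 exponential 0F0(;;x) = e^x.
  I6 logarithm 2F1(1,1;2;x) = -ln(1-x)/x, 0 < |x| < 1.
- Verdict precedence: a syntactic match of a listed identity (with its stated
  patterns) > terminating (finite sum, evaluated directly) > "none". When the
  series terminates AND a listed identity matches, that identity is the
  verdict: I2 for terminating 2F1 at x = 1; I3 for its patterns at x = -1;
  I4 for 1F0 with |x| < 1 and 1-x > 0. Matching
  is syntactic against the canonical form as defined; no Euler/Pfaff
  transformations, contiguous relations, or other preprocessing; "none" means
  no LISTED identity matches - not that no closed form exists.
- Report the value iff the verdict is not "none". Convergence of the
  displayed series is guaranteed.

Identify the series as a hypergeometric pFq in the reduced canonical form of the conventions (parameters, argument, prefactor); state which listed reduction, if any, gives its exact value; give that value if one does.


The tell: t_0 = -5/6 here, and the factorial ratio (prefactor -5/6) (k+a-1)!/(a-1)! is a rising factorial (a)_k.
Step ratio: r(k) = (-1/5) * (k+1) (k+1) / [(k+11/4) (k+1)] - rational in k. x = (-1/5); t_0 = -5/6; negate the roots.

This is -5/6 * 2F1(1, 1; 11/4; -1/5) in reduced canonical form. Verdict: none. A 2F1 with upper {1, 1} fits none of I1-I6 at x = -1/5; the sum runs forever.


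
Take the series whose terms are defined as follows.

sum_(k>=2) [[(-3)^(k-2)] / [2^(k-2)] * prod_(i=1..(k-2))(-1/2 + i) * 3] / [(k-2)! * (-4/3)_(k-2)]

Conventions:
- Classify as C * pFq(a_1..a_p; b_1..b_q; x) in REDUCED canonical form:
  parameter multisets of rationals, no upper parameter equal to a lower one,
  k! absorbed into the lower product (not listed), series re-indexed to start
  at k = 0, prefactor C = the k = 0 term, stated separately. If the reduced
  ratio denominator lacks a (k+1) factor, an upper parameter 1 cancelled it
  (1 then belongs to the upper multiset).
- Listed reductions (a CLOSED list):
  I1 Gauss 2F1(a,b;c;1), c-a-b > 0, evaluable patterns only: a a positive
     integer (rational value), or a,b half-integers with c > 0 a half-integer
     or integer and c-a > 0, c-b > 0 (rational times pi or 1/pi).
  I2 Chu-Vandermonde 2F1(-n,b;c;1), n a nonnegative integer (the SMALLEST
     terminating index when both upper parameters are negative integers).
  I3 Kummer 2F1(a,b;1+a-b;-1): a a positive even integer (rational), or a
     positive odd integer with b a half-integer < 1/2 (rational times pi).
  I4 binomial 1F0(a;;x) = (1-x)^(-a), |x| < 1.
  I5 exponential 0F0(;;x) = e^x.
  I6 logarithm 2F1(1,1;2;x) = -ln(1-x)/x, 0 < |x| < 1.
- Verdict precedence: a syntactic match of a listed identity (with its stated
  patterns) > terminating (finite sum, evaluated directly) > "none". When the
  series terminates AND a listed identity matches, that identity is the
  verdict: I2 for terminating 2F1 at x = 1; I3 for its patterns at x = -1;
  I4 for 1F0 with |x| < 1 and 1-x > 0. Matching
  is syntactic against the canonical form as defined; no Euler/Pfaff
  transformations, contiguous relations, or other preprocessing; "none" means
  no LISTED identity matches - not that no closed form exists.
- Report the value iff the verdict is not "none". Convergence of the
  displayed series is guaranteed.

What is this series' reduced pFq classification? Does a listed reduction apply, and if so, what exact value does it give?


x = -3/2 here; the reduced form reads 1F1, upper {1/2}, lower {-4/3}, C = 3. Verdict: none. A 1F1 with upper {1/2} fits none of I1-I6 at x = -3/2; the sum runs forever.

First insight: t_0 being 3, the two geometric factors (prefactor 3) combine into one argument.
Consecutive-term ratio: r(k) = (-3/2) * (k+1/2) / [(k-4/3) (k+1)] - poly over poly, x = (-3/2) from leading terms; C = 3 at k = 0.


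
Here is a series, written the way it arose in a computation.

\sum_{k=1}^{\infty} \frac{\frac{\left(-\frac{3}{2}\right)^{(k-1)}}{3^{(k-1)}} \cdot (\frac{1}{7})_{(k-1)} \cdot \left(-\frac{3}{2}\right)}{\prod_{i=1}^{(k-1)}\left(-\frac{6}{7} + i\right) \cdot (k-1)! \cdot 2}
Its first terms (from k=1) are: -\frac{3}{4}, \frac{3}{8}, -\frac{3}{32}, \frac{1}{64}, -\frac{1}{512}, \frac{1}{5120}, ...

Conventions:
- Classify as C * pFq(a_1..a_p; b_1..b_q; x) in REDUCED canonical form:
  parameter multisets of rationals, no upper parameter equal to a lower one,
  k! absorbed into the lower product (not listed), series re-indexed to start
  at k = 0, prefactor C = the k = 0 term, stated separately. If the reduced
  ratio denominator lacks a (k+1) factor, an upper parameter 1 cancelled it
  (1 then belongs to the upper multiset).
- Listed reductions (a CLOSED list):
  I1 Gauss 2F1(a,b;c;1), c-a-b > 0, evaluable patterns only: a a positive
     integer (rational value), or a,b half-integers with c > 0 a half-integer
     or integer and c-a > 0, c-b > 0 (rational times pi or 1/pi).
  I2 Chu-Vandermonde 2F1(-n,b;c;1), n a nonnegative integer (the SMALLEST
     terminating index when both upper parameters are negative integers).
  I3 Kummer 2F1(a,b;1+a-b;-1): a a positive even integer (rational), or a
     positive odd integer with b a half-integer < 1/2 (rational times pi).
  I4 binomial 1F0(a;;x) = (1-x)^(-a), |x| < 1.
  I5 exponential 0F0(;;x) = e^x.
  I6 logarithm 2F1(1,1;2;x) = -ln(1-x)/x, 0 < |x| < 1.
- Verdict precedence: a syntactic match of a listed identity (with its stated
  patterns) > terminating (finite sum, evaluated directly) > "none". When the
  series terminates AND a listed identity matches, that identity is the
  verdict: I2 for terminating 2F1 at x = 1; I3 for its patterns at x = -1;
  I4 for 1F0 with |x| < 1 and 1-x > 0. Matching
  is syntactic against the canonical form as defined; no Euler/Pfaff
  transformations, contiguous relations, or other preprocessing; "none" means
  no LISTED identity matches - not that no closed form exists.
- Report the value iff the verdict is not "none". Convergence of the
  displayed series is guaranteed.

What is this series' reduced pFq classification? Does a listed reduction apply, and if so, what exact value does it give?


Prefactor -\frac{3}{4}, argument -\frac{1}{2}: 0F0 with upper {-} over lower {-}. Verdict (x = -\frac{1}{2}): exponential (I5) applies (the 0F0 exponential series at x = -\frac{1}{2}). Hence: \left(-\frac{3}{4}\right) \cdot e^{-\frac{1}{2}}.

First insight: from the first term -\frac{3}{4}: the two k-th powers (C = -3/4) combine into one argument.
Step ratio: r(k) = -\frac{1}{2} * 1 / [(k+1)] - rational; roots negated = parameters, x = -\frac{1}{2}, C = -\frac{3}{4}.


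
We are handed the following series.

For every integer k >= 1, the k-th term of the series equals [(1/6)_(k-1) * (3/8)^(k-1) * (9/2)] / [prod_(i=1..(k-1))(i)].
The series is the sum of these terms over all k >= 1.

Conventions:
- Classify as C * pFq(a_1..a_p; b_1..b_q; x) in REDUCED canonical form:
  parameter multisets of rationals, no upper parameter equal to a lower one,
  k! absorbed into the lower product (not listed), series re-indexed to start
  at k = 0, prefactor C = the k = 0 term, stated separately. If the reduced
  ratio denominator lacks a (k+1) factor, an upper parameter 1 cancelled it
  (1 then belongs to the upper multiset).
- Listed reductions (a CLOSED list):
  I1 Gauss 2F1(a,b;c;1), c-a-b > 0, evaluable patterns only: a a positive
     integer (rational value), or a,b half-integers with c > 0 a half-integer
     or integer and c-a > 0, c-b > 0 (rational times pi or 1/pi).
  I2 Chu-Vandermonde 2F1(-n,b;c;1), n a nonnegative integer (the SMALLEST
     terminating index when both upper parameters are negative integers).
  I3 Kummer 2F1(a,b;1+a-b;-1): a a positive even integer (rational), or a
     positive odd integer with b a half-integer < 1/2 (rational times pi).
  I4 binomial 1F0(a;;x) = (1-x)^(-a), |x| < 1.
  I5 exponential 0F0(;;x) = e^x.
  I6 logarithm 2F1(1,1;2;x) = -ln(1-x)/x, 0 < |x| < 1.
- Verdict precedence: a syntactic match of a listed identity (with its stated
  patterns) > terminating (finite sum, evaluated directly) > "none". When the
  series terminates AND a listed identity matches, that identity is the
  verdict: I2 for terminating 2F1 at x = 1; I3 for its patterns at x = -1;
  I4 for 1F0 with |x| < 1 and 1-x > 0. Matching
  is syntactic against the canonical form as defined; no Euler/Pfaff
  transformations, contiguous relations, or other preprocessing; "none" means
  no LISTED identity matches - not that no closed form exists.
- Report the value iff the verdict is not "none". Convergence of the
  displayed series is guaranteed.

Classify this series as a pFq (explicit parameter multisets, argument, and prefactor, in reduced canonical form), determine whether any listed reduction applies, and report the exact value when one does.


x = 3/8 here; the reduced form reads 1F0, upper {1/6}, lower {-}, C = 9/2. Verdict: binomial (I4) applies (the 1F0 binomial series: exponent -1/6, x = 3/8). Exact value: (9/2) * (5/8)^(-1/6).

First insight: from the first term 9/2: the product of the first k integers (C = 9/2, x = 3/8) is k!.
Ratio: r(k) = (3/8) * (k+1/6) / [(k+1)] ; factor over Q: parameters, x = (3/8), and C = 9/2.


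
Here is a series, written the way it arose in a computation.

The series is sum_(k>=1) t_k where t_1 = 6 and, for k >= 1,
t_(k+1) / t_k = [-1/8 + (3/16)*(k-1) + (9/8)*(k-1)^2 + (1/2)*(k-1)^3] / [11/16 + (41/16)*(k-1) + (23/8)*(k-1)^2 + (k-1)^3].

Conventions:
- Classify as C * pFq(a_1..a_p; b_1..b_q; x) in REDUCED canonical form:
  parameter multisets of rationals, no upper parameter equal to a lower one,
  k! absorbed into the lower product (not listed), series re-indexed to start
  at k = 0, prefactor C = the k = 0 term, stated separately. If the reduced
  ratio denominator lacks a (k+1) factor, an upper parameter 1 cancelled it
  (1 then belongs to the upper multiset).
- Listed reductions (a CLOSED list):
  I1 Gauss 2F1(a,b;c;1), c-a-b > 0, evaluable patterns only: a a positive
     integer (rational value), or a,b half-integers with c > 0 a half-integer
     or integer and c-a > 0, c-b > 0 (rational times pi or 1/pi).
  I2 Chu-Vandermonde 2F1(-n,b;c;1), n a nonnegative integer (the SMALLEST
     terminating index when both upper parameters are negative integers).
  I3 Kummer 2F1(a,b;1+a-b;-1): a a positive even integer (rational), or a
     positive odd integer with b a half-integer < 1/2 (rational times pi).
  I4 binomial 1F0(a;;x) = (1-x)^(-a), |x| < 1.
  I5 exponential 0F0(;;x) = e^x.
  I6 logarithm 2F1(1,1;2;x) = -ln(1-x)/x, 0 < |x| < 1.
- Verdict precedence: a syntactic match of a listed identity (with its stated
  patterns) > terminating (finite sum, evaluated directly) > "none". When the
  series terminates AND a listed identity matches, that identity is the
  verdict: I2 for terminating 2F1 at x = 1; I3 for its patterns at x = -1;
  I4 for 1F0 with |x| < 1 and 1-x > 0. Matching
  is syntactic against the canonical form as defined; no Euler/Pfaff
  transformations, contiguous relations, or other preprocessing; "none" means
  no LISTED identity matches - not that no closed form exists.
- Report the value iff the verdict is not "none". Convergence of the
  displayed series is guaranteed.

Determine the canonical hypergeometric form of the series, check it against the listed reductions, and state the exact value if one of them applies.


This is 6 * 2F1(-1/4, 2; 11/8; 1/2) in reduced canonical form. Verdict: no listed reduction: x = 1/2 and upper {-1/4, 2} fail every I1-I6 pattern.

The tell: with t_0 = 6, the expanded ratio factors over Q; C = 6, roots give parameters.
Ratio: r(k) = (1/2) * (k-1/4) (k+2) / [(k+11/8) (k+1)] - rational in k, leading ratio (1/2); with t_0 = 6, classification follows.


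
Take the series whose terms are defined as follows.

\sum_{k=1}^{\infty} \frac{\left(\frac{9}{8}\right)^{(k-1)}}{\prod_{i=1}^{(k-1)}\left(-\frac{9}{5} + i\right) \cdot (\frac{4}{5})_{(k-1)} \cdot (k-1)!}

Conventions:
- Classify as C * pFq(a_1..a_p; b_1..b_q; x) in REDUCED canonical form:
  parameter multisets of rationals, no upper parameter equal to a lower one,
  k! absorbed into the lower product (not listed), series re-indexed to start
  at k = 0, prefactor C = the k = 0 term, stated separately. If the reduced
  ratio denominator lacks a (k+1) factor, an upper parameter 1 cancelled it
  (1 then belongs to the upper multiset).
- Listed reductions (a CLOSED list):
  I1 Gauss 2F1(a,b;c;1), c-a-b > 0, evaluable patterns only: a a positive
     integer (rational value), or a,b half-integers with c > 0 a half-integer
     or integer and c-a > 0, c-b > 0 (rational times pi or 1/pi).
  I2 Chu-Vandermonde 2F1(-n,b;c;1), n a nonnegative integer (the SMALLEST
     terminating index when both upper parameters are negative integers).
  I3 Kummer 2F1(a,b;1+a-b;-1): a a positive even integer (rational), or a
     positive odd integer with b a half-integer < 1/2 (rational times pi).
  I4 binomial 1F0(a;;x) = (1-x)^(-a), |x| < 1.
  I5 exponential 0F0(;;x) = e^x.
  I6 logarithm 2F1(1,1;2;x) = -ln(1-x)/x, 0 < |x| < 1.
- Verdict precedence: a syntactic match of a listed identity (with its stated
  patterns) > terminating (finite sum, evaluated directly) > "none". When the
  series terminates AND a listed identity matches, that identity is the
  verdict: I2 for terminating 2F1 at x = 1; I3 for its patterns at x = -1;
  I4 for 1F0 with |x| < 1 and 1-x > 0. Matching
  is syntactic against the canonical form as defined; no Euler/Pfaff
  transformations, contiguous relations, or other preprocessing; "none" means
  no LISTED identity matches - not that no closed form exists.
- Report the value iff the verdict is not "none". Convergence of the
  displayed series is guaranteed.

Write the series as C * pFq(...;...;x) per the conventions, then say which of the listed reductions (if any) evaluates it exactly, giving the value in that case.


Classification (C = 1): 0F2 with upper {-}, lower {-\frac{4}{5}, \frac{4}{5}}, argument x = \frac{9}{8}. Verdict: no listed reduction: x = \frac{9}{8} and upper {-} fail every I1-I6 pattern.

The tell: with t_0 = 1, the lower running product (C = 1, x = 9/8) is a rising factorial.
Step ratio: r(k) = \frac{9}{8} * 1 / [(k-\frac{4}{5}) (k+\frac{4}{5}) (k+1)] - rational in k, leading ratio \frac{9}{8}; with t_0 = 1, classification follows.


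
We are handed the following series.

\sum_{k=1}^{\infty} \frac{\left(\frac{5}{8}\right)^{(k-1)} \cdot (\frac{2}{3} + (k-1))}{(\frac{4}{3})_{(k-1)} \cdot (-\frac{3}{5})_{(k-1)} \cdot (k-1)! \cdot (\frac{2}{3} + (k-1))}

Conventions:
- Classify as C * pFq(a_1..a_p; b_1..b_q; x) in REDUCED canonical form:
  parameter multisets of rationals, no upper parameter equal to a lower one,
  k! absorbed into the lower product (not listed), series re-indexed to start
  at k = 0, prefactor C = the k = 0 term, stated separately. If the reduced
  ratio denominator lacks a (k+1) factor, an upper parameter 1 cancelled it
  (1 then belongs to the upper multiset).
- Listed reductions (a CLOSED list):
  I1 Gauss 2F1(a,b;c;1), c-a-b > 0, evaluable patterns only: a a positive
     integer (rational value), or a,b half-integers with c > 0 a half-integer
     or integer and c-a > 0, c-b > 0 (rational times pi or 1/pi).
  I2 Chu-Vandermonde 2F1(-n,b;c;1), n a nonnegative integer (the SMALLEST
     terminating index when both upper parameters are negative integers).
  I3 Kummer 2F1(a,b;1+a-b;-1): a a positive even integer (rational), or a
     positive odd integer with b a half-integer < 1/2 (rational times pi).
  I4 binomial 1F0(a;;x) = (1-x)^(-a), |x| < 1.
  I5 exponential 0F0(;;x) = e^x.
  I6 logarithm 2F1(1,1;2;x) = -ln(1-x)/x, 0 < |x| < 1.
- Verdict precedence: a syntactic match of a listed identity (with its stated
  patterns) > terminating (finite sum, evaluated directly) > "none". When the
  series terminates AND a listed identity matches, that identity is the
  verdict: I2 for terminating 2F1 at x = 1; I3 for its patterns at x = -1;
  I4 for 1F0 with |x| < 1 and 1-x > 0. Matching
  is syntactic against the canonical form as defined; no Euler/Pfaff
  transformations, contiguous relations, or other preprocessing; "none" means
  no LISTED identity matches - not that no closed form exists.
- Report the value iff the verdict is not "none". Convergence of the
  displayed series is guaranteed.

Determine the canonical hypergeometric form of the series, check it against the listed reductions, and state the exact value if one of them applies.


Canonical form: C = 1 times 0F2 with upper {-}, lower {-\frac{3}{5}, \frac{4}{3}}, x = \frac{5}{8}. Verdict: none - this 0F2 at x = \frac{5}{8} matches no listed pattern, and upper {-} holds no stopper.

Key step: from the first term 1: k + 2/3 divides numerator and denominator alike; C = 1 after cancelling.
Step ratio: r(k) = \frac{5}{8} * 1 / [(k-\frac{3}{5}) (k+\frac{4}{3}) (k+1)] ; factor over Q: parameters, x = \frac{5}{8}, and C = 1.


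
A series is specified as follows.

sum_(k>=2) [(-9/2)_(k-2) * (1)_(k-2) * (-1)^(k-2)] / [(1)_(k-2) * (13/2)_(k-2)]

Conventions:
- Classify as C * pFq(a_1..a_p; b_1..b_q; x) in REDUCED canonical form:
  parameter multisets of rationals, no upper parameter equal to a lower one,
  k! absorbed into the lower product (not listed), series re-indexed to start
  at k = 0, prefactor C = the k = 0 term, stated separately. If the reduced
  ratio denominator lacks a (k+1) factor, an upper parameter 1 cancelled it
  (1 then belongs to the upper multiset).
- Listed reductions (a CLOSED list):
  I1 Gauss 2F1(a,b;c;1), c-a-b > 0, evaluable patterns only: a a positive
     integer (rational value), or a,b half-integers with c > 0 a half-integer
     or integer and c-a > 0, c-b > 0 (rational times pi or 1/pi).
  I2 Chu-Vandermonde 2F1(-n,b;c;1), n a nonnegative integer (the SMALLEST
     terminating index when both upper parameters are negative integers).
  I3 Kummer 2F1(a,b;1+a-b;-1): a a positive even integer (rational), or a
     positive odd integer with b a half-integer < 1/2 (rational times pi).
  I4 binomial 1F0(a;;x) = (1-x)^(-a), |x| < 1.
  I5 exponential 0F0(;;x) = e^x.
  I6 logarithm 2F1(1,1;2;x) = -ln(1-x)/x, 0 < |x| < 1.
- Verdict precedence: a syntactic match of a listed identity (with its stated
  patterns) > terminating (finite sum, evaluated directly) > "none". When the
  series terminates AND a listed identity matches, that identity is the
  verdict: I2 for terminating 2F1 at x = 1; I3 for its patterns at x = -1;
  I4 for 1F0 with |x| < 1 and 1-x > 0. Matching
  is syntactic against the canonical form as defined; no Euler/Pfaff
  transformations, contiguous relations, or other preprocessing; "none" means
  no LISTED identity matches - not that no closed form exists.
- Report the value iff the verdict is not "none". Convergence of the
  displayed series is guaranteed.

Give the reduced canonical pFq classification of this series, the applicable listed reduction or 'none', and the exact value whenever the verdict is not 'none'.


The series (x = -1) is 2F1: upper {-9/2, 1}, lower {13/2}, prefactor 1. Verdict: the Kummer evaluation I3 fires (x = -1; c = 13/2 equals 1+a-b for upper {-9/2, 1}: listed pattern). Exact value: (693/1024) * pi.

Structural cue: t_0 being 1, (1)_k (C = 1, x = -1) is k! itself.
Ratio: r(k) = (-1) * (k-9/2) (k+1) / [(k+13/2) (k+1)] - poly over poly, x = (-1) from leading terms; C = 1 at k = 0.


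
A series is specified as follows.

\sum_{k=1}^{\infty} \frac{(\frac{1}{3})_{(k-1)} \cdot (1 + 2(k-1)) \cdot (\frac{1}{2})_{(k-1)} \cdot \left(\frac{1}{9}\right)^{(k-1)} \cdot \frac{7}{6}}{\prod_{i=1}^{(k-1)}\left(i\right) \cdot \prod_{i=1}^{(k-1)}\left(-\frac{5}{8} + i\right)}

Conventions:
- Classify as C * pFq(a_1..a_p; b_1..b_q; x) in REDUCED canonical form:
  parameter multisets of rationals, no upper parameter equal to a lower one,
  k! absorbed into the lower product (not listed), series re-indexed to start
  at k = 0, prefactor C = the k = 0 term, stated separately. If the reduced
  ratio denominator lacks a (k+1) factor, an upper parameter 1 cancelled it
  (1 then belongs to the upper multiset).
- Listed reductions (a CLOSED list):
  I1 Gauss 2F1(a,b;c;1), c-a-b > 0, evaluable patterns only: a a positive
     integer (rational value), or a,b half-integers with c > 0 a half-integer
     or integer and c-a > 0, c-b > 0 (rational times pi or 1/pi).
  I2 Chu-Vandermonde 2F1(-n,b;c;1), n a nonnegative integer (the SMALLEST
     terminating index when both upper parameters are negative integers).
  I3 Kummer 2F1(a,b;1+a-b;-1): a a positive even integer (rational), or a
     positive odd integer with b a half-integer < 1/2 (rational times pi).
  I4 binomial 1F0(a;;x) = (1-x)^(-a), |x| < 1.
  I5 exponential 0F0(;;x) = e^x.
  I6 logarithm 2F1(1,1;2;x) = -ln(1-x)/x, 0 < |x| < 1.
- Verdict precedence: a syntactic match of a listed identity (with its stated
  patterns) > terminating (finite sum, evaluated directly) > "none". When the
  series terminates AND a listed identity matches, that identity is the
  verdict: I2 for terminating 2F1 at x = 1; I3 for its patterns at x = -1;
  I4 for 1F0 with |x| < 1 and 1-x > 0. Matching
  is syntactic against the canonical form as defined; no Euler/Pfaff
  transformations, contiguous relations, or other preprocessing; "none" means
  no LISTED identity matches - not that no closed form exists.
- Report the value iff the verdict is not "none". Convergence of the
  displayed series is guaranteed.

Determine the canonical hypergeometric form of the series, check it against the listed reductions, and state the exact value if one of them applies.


With C = \frac{7}{6}: the canonical form is 2F1(\frac{1}{3}, \frac{3}{2}; \frac{3}{8}; \frac{1}{9}). Verdict: none. Every listed pattern misses the 2F1 form at \frac{1}{9}, upper {\frac{1}{3}, \frac{3}{2}}.

Structural cue: x = \frac{1}{9} and the product of the first k integers (prefactor 7/6) is k!.
Adjacent-term ratio: r(k) = \frac{1}{9} * (k+\frac{1}{3}) (k+\frac{3}{2}) / [(k+\frac{3}{8}) (k+1)] - rational in k. x = \frac{1}{9}; t_0 = \frac{7}{6}; negate the roots.


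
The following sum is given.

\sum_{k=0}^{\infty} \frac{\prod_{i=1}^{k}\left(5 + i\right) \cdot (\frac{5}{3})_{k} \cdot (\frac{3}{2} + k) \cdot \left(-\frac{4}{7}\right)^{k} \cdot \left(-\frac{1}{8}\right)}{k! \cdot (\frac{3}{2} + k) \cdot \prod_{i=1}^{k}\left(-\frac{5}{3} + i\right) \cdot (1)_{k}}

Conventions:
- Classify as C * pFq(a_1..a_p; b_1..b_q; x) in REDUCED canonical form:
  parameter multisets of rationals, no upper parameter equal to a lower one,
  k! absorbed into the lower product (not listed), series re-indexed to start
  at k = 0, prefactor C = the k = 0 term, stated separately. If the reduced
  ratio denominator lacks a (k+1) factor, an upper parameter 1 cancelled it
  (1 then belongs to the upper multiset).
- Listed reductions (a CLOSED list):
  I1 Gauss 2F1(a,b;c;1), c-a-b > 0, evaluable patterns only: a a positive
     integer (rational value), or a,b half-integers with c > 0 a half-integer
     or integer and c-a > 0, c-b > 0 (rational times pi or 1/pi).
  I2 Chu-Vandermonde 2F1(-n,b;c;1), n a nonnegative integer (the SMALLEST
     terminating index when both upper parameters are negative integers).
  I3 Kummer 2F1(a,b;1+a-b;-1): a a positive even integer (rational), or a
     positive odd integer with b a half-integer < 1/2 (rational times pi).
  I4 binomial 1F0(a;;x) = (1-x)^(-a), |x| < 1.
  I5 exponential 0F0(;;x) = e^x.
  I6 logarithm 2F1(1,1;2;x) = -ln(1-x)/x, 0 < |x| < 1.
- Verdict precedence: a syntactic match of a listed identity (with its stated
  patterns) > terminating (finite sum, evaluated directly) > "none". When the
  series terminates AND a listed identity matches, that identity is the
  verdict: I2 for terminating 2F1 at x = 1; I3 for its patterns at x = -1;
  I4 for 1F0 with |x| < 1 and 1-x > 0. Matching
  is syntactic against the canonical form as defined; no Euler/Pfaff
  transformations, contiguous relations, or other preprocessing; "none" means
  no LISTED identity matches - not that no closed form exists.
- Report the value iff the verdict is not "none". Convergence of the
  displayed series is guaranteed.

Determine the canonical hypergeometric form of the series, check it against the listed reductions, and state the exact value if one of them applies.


The series (x = -\frac{4}{7}) is 2F2: upper {\frac{5}{3}, 6}, lower {-\frac{2}{3}, 1}, prefactor -\frac{1}{8}. Verdict: none (x = -\frac{4}{7}): each listed identity misses the multisets {\frac{5}{3}, 6} ; {-\frac{2}{3}, 1}.

Key observation: with t_0 = -\frac{1}{8}, the lower running product (C = -1/8, x = -4/7) is a rising factorial.
Adjacent-term ratio: r(k) = -\frac{4}{7} * (k+\frac{5}{3}) (k+6) / [(k-\frac{2}{3}) (k+1) (k+1)] - poly over poly, x = -\frac{4}{7} from leading terms; C = -\frac{1}{8} at k = 0.


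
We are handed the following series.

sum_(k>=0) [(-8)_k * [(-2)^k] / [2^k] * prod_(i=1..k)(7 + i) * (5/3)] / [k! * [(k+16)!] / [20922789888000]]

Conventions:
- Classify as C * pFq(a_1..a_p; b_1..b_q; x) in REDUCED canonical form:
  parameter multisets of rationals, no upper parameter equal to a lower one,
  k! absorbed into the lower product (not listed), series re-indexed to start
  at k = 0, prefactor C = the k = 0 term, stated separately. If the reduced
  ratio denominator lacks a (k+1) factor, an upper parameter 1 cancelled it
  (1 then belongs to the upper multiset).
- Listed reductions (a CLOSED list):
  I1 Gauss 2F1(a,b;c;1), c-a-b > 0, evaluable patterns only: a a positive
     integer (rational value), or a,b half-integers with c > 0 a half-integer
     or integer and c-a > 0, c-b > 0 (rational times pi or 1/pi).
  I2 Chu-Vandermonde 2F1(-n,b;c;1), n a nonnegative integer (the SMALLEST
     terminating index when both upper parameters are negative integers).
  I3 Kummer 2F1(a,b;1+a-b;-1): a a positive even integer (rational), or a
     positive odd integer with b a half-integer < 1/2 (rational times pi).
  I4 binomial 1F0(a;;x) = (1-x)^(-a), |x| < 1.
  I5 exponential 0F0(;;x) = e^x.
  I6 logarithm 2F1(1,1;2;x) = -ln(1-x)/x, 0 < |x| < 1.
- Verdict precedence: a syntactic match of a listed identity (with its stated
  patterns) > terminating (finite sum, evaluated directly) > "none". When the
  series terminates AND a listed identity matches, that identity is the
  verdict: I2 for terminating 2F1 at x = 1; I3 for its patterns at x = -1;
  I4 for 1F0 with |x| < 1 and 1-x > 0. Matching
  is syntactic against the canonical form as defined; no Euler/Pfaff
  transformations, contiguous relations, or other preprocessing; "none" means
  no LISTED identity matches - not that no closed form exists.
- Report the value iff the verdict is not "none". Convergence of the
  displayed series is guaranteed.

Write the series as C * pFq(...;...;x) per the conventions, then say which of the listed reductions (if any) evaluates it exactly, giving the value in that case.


Reduced: x = -1, 2F1, upper = {-8, 8}, lower = {17}, C = 5/3. Verdict: Kummer's theorem (I3) matches (x = -1; c = 17 equals 1+a-b for upper {-8, 8}: listed pattern). Exact value: 130/3.

First insight: with t_0 = 5/3, the two k-th powers (prefactor 5/3) combine into one argument.
Term ratio: r(k) = (-1) * (k-8) (k+8) / [(k+17) (k+1)] - rational; roots negated = parameters, x = (-1), C = 5/3.
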